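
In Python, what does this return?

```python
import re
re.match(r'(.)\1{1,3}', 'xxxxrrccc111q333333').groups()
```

`\1` is not a pattern — it's the concrete string captured by group 1, re-applied verbatim.
`match` is anchored at position 0; if the pattern doesn't fit there, it returns None.
The match spans [0:4] → 'xxxx'.
Captured: group 1 = 'x'.

('x',)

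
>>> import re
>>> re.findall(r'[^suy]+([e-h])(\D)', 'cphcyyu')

The pattern matches one or more of any character except [suy]; then a character in [e-h] (captured); then a non-digit (captured).
Multiple groups make `findall` return tuples — one 2-tuple for the one match.

[('h', 'c')]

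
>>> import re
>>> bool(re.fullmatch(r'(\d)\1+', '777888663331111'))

False

After group 1 captures some text, `\1` only succeeds where that same text appears again.
`re.fullmatch` requires the pattern to consume the entire string.
Here the string isn't matched end-to-end, so the call returns None, and `bool(None)` is False.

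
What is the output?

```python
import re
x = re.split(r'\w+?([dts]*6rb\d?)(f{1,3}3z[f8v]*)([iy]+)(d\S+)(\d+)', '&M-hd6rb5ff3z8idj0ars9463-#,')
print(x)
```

A `+?`/`*?`/`{m,n}?` starts at its minimum and grows only as far as needed for what follows to match.
With a capturing group present, the delimiter's captured portion is kept in the result list.

['&M-', 'd6rb5', 'ff3z8', 'i', 'dj0ars946', '3', '-#,']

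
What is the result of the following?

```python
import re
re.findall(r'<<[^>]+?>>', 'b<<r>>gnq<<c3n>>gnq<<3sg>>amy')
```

With no groups in the pattern, `findall` gives back each whole match — 3 here.

['<<r>>', '<<c3n>>', '<<3sg>>']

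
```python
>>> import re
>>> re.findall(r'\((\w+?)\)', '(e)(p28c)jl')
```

Walking the string: at [0:3] match '(e)', group 1 = 'e'; at [3:9] match '(p28c)', group 1 = 'p28c'.
One capturing group, so `findall` returns just the captured substring from each match — 2 in all.

['e', 'p28c']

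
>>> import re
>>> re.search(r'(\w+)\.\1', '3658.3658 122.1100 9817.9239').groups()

('3658',)

`\1` is not a pattern — it's the concrete string captured by group 1, re-applied verbatim.
`search` walks the string left to right and returns the first match it finds.
The match spans [0:9] → '3658.3658'.
Captured: group 1 = '3658'.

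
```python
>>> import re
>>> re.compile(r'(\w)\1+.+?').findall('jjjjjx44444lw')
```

['j', '4']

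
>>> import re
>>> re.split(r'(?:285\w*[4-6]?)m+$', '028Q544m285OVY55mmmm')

Pattern: the literal '285', then zero or more of a word character, then optionally a character in [4-6] (non-capturing group); then one or more of a literal 'm'; then anchored at the end.
Matches to split on: at [8:20] → '285OVY55mmmm'.
`split` removes every match and returns the 2 fragments in between.

['028Q544m', '']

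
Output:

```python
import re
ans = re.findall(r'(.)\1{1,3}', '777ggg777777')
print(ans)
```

['7', 'g', '7', '7']

`\1` is not a pattern — it's the concrete string captured by group 1, re-applied verbatim.
`findall` collects group 1 from each match (4 total).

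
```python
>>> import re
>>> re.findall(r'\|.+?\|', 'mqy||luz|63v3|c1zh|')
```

With the lazy modifier that quantifier settles for the fewest repetitions that let the rest of the pattern succeed (the atoms after it are unaffected and can still be greedy).
Since nothing is captured, `findall` lists the 2 matched substrings directly.

['||luz|', '|c1zh|']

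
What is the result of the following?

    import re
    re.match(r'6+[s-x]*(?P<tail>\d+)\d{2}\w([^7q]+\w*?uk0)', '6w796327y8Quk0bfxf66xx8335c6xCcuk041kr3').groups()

('7963', '8Quk0bfxf66xx8335c6xCcuk0')

The match spans [0:34] → '6w796327y8Quk0bfxf66xx8335c6xCcuk0'.
Captured: group 1 = '7963', group 2 = '8Quk0bfxf66xx8335c6xCcuk0'.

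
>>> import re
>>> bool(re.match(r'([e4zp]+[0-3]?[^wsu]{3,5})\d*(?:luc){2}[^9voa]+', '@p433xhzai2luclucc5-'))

This matches one or more of one of [e4zp], then optionally a character in [0-3], then 3 to 5 of any character except [wsu] (captured); then zero or more of a digit, then the literal 'luc' repeated 2 times, then one or more of any character except [9voa].
With `match`, the pattern is implicitly anchored at the beginning.
Here the pattern fails at index 0, so the call returns None, and `bool(None)` is False.

False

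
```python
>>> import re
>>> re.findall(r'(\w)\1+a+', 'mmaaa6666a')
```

['m', '6']

`\1` is not a pattern — it's the concrete string captured by group 1, re-applied verbatim.
Walking the string: at [0:5] match 'mmaaa', group 1 = 'm'; at [5:10] match '6666a', group 1 = '6'.
One capturing group, so `findall` returns just the captured substring from each match — 2 in all.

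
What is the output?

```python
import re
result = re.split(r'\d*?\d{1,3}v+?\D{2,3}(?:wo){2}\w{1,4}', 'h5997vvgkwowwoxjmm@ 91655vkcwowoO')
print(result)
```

This matches zero or more of a digit (lazy), then 1 to 3 of a digit, then one or more of the literal 'v' (lazy); then 2 to 3 of a non-digit, then the literal 'wo' repeated 2 times, then 1 to 4 of a word character.
Matches to split on: at [20:33] → '91655vkcwowoO'.
The string is cut at each match, leaving 2 pieces.

['h5997vvgkwowwoxjmm@ ', '']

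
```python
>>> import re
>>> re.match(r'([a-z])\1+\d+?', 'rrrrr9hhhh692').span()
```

(0, 6)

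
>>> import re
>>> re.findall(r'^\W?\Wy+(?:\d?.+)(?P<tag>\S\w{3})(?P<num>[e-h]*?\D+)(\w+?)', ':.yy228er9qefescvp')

3 groups means the one result is a tuple of 3 captured strings — 1 here.

[('fesc', 'v', 'p')]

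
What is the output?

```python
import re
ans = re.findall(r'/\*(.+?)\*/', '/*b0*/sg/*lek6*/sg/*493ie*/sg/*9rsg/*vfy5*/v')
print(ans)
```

With a single group, `findall` returns only what that group captured — 4 items.

['b0', 'lek6', '493ie', '9rsg/*vfy5']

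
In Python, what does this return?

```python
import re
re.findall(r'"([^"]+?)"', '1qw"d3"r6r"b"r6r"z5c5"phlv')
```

['d3', 'b', 'z5c5']

Walking the string: at [3:7] match '"d3"', group 1 = 'd3'; at [10:13] match '"b"', group 1 = 'b'; at [16:22] match '"z5c5"', group 1 = 'z5c5'.
`findall` collects group 1 from each match (3 total).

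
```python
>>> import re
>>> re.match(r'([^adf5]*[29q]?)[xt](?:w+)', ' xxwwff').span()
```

`re.match` only tries the pattern at the start of the string.
The match spans [0:5] → ' xxww'.

(0, 5)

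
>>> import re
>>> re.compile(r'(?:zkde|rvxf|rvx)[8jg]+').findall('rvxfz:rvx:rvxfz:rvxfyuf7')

[]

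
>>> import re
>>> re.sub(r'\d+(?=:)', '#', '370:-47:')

'#:-#:'

Lookahead/lookbehind check context without consuming it, so the matched span excludes the asserted characters.
Matches: at [0:3] → '370'; at [5:7] → '47'.
Each match is replaced by '#'.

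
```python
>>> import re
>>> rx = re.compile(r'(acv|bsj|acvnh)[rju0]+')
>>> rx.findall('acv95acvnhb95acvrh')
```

['acv']

Matches: at [13:17] match 'acvr', group 1 = 'acv'.
`findall` collects group 1 from the one match (1 total).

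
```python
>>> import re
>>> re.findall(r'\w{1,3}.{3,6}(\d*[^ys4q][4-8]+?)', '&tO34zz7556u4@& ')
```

The pattern matches 1 to 3 of a word character, then 3 to 6 of any character; then zero or more of a digit, then any character except [ys4q], then one or more of a character in [4-8] (lazy) (captured).
One capturing group, so `findall` returns just the captured substring from the one match — 1 in all.

['6u4']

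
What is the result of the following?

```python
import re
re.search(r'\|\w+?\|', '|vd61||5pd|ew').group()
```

'|vd61|'

`search` walks the string left to right and returns the first match it finds.
The match spans [0:6] → '|vd61|'.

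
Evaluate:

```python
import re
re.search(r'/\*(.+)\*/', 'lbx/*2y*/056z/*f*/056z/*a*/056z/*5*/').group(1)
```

Unlike `match`, `search` isn't anchored — it looks for the pattern anywhere in the string.
The match spans [3:36] → '/*2y*/056z/*f*/056z/*a*/056z/*5*/'.
Captured: group 1 = '2y*/056z/*f*/056z/*a*/056z/*5'.

'2y*/056z/*f*/056z/*a*/056z/*5'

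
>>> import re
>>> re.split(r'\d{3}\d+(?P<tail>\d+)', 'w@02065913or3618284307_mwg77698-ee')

['w@', '3', 'or', '7', '_mwg', '8', '-ee']

Pattern: exactly 3 of a digit; then one or more of a digit; then one or more of a digit (captured as 'tail').
Because the pattern has a capturing group, `split` also inserts each captured text between the pieces.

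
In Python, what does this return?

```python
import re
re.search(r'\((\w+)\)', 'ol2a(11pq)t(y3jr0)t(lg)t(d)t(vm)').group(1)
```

'11pq'

The match spans [4:10] → '(11pq)'.
Captured: group 1 = '11pq'.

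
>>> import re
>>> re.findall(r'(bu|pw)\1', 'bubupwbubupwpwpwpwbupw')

`\1` has to match the exact text group 1 already captured.
Walking the string: at [0:4] match 'bubu', group 1 = 'bu'; at [6:10] match 'bubu', group 1 = 'bu'; at [10:14] match 'pwpw', group 1 = 'pw'; at [14:18] match 'pwpw', group 1 = 'pw'.
With a single group, `findall` returns only what that group captured — 4 items.

['bu', 'bu', 'pw', 'pw']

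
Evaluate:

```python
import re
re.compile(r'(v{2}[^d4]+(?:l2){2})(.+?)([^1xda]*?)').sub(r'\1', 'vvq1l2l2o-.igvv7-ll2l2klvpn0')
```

'vvq1l2l2o-.igvv7-ll2l2lvpn0'

With the lazy modifier that quantifier settles for the fewest repetitions that let the rest of the pattern succeed (the atoms after it are unaffected and can still be greedy).
`\1` in the replacement pulls in group 1's text for each match.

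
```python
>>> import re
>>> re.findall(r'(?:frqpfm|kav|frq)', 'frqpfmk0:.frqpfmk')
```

['frqpfm', 'frqpfm']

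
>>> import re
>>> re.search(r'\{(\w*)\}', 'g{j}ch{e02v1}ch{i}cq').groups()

Unlike `match`, `search` isn't anchored — it looks for the pattern anywhere in the string.
The match spans [1:4] → '{j}'.
Captured: group 1 = 'j'.

('j',)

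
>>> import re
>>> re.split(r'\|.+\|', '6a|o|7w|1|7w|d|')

['6a', '']

Each match becomes a cut point; 2 segments remain.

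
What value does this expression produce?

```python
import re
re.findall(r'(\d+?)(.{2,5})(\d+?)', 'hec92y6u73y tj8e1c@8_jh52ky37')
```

[('9', '2y6u7', '3'), ('8', 'e1c@', '8'), ('5', '2ky3', '7')]

The pattern matches one or more of a digit (lazy) (captured); then 2 to 5 of any character (captured); then one or more of a digit (lazy) (captured).
`findall` packs the 3 group values into a tuple for every match.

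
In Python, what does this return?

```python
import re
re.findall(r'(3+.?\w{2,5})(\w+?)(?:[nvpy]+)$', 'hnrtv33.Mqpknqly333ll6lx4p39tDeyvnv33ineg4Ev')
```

[('33.Mqpkn', 'qly333ll6lx4p39tDeyvnv33ineg4E')]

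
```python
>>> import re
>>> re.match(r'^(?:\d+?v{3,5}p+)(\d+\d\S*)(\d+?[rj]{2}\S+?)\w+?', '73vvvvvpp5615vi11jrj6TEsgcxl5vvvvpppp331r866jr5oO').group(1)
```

This matches anchored at the start of the string; then one or more of a digit (lazy), then 3 to 5 of a literal 'v', then one or more of a literal 'p' (non-capturing group); then one or more of a digit, then a digit, then zero or more of a non-whitespace character (captured); then one or more of a digit (lazy), then exactly 2 of one of [rj], then one or more of a non-whitespace character (lazy) (captured); then one or more of a word character (lazy).
With `match`, the pattern is implicitly anchored at the beginning.
The match spans [0:48] → '73vvvvvpp5615vi11jrj6TEsgcxl5vvvvpppp331r866jr5o'.
Captured: group 1 = '5615vi11jrj6TEsgcxl5vvvvpppp331r86', group 2 = '6jr5'.

'5615vi11jrj6TEsgcxl5vvvvpppp331r86'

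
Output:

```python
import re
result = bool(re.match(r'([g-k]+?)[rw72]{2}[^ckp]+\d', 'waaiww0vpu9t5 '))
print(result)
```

False

`match` is anchored at position 0; if the pattern doesn't fit there, it returns None.
Here position 0 doesn't satisfy it, so the call returns None, and `bool(None)` is False.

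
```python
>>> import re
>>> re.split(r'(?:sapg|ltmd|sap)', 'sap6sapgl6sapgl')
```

Branches in `(...|...)` are attempted left-to-right; the first branch that allows the whole pattern to succeed is taken.
Matches to split on: at [0:3] → 'sap'; at [4:8] → 'sapg'; at [10:14] → 'sapg'.
The string is cut at each match, leaving 4 pieces.

['', '6', 'l6', 'l']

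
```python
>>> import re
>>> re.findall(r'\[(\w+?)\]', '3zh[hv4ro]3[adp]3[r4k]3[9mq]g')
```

['hv4ro', 'adp', 'r4k', '9mq']

`findall` collects group 1 from each match (4 total).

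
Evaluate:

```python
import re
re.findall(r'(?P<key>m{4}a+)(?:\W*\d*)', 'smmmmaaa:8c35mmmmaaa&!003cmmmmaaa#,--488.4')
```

['mmmmaaa', 'mmmmaaa', 'mmmmaaa']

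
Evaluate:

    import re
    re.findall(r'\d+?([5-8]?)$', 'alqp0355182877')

['7']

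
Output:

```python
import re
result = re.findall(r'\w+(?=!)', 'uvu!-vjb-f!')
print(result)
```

The positive lookaround only admits positions where the adjacent text matches; those characters stay outside the span.
Walking the string: at [0:3] → 'uvu'; at [9:10] → 'f'.
No capturing groups, so `findall` returns the 2 full match strings.

['uvu', 'f']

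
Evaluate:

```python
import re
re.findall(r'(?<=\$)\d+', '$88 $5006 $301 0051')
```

['88', '5006', '301']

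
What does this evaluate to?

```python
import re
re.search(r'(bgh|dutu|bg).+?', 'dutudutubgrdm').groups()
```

The match spans [0:5] → 'dutud'.
Captured: group 1 = 'dutu'.

('dutu',)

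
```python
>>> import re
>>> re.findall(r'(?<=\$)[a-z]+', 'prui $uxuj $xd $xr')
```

['uxuj', 'xd', 'xr']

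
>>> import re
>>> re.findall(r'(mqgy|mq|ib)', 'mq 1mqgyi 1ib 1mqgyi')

['mq', 'mqgy', 'ib', 'mqgy']

The regex engine tests alternatives in the order written; an earlier branch that matches wins even if a later one would match more.
Scanning left to right: at [0:2] match 'mq', group 1 = 'mq'; at [4:8] match 'mqgy', group 1 = 'mqgy'; at [11:13] match 'ib', group 1 = 'ib'; at [15:19] match 'mqgy', group 1 = 'mqgy'.
Because there's exactly one group, `findall` drops the full match and keeps group 1 from each hit.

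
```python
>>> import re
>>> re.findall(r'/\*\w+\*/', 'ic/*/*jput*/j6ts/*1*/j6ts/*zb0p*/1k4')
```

['/*jput*/', '/*1*/', '/*zb0p*/']

Since nothing is captured, `findall` lists the 3 matched substrings directly.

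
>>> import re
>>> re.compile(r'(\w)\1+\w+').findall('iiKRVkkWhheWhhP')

`\1` is not a pattern — it's the concrete string captured by group 1, re-applied verbatim.
Scanning left to right: at [0:15] match 'iiKRVkkWhheWhhP', group 1 = 'i'.
Because there's exactly one group, `findall` drops the full match and keeps group 1 from the one hit.

['i']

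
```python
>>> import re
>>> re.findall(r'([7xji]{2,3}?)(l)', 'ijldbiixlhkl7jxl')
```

[('ij', 'l'), ('iix', 'l'), ('7jx', 'l')]

Pattern: 2 to 3 of one of [7xji] (lazy) (captured); then a literal 'l' (captured).
Matches: at [0:3] match 'ijl', groups = ('ij', 'l'); at [5:9] match 'iixl', groups = ('iix', 'l'); at [12:16] match '7jxl', groups = ('7jx', 'l').
With 2 capturing groups, `findall` returns a 2-tuple per match.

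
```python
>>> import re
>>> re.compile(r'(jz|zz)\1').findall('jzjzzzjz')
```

['jz']

After group 1 captures some text, `\1` only succeeds where that same text appears again.
Scanning left to right: at [0:4] match 'jzjz', group 1 = 'jz'.
One capturing group, so `findall` returns just the captured substring from the one match — 1 in all.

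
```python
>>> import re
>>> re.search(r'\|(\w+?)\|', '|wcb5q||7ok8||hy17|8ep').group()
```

'|wcb5q|'

`search` walks the string left to right and returns the first match it finds.
The match spans [0:7] → '|wcb5q|'.
Captured: group 1 = 'wcb5q'.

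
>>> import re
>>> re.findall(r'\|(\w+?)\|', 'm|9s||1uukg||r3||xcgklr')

Matches: at [1:5] match '|9s|', group 1 = '9s'; at [5:12] match '|1uukg|', group 1 = '1uukg'; at [12:16] match '|r3|', group 1 = 'r3'.
`findall` collects group 1 from each match (3 total).

['9s', '1uukg', 'r3']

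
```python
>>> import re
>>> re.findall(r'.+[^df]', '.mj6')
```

This matches one or more of any character; then any character except [df].
Since nothing is captured, `findall` lists the 1 matched substring directly.

['.mj6']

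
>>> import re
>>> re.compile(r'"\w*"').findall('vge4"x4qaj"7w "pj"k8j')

['"x4qaj"', '"pj"']

Walking the string: at [4:11] → '"x4qaj"'; at [14:18] → '"pj"'.
`findall` yields the raw match text (2 of them) because the pattern has no groups.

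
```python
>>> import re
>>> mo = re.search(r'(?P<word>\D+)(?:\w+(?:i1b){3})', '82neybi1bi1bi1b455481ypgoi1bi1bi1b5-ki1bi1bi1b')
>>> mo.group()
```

The pattern matches one or more of a non-digit (captured as 'word'); then one or more of a word character, then the literal 'i1b' repeated 3 times (non-capturing group).
Unlike `match`, `search` isn't anchored — it looks for the pattern anywhere in the string.
The match spans [2:34] → 'neybi1bi1bi1b455481ypgoi1bi1bi1b'.
Captured: group 1 = 'neybi'.

'neybi1bi1bi1b455481ypgoi1bi1bi1b'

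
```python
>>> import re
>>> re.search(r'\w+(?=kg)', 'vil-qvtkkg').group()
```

The lookaround is zero-width — it requires the adjacent text to match without consuming it, so the asserted text isn't part of the match.
The match spans [4:8] → 'qvtk'.

'qvtk'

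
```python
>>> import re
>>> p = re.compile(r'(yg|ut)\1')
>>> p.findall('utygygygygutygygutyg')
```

`\1` is not a pattern — it's the concrete string captured by group 1, re-applied verbatim.
Scanning left to right: at [2:6] match 'ygyg', group 1 = 'yg'; at [6:10] match 'ygyg', group 1 = 'yg'; at [12:16] match 'ygyg', group 1 = 'yg'.
One capturing group, so `findall` returns just the captured substring from each match — 3 in all.

['yg', 'yg', 'yg']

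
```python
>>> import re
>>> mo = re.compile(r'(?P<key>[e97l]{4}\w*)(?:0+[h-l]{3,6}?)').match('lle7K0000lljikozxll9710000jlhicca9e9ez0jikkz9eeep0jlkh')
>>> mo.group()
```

'lle7K0000lljikozxll9710000jlhicca9e9ez0jikkz9eeep0jlk'

`re.match` won't scan ahead — the pattern has to work from the very first character.
The match spans [0:53] → 'lle7K0000lljikozxll9710000jlhicca9e9ez0jikkz9eeep0jlk'.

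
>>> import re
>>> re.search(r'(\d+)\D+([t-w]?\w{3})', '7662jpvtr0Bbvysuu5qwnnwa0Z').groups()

Pattern: one or more of a digit (captured); then one or more of a non-digit; then optionally a character in [t-w], then exactly 3 of a word character (captured).
`re.search` tries every starting position until one works.
The match spans [0:12] → '7662jpvtr0Bb'.
Captured: group 1 = '7662', group 2 = '0Bb'.

('7662', '0Bb')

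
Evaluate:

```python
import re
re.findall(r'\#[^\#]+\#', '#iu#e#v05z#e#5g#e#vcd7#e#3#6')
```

`findall` yields the raw match text (5 of them) because the pattern has no groups.

['#iu#', '#v05z#', '#5g#', '#vcd7#', '#3#']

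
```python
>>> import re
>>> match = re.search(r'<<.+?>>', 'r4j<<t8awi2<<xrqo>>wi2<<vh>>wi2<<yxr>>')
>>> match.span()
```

(3, 19)

A `+?`/`*?`/`{m,n}?` starts at its minimum and grows only as far as needed for what follows to match.
The match spans [3:19] → '<<t8awi2<<xrqo>>'.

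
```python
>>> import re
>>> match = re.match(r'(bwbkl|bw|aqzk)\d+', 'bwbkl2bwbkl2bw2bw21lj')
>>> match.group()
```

`re.match` only tries the pattern at the start of the string.
The match spans [0:6] → 'bwbkl2'.

'bwbkl2'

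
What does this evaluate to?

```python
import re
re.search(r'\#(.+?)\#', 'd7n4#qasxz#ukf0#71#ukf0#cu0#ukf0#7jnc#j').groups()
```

A `+?`/`*?`/`{m,n}?` starts at its minimum and grows only as far as needed for what follows to match.
Unlike `match`, `search` isn't anchored — it looks for the pattern anywhere in the string.
The match spans [4:11] → '#qasxz#'.
Captured: group 1 = 'qasxz'.

('qasxz',)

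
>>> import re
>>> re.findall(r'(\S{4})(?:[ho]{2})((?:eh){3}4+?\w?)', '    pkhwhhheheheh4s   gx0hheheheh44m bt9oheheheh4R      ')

This matches exactly 4 of a non-whitespace character (captured); then exactly 2 of one of [ho] (non-capturing group); then the literal 'eh' repeated 3 times, then one or more of a literal '4' (lazy), then optionally a word character (captured).
Multiple groups make `findall` return tuples — one 2-tuple for the one match.

[('khwh', 'eheheh4s')]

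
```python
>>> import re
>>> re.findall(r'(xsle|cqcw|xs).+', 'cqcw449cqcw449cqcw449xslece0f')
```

['cqcw']

Scanning left to right: at [0:29] match 'cqcw449cqcw449cqcw449xslece0f', group 1 = 'cqcw'.
With a single group, `findall` returns only what that group captured — 1 item.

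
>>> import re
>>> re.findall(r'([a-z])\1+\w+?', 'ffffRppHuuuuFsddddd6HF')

A backreference is literal: `\1` must see the identical characters the first group matched.
Scanning left to right: at [0:5] match 'ffffR', group 1 = 'f'; at [5:8] match 'ppH', group 1 = 'p'; at [8:13] match 'uuuuF', group 1 = 'u'; at [14:20] match 'ddddd6', group 1 = 'd'.
With a single group, `findall` returns only what that group captured — 4 items.

['f', 'p', 'u', 'd']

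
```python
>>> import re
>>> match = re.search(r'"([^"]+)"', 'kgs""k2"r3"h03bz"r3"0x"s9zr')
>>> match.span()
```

(4, 8)

`re.search` scans for the first position where the pattern succeeds.
The match spans [4:8] → '"k2"'.
Captured: group 1 = 'k2'.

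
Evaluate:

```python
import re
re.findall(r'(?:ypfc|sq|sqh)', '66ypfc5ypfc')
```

['ypfc', 'ypfc']

Since nothing is captured, `findall` lists the 2 matched substrings directly.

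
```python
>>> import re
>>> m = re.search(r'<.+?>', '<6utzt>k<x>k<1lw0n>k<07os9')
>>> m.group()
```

'<6utzt>'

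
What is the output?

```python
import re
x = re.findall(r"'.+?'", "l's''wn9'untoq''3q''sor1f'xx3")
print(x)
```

The `?` after the quantifier makes it lazy — it takes as little as possible before letting the rest of the pattern try.
Walking the string: at [1:4] → "'s'"; at [4:9] → "'wn9'"; at [14:19] → "''3q'"; at [19:26] → "'sor1f'".
Since nothing is captured, `findall` lists the 4 matched substrings directly.

["'s'", "'wn9'", "''3q'", "'sor1f'"]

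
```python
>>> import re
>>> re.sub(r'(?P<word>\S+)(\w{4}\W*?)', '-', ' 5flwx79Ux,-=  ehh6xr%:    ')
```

The `?` after the quantifier makes it lazy — it takes as little as possible before letting the rest of the pattern try.
Each match is replaced by '-'.

' -,-=  -%:    '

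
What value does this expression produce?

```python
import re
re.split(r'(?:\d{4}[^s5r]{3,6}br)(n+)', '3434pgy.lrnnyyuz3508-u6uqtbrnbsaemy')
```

With a capturing group present, the delimiter's captured portion is kept in the result list.

['3434pgy.lrnnyyuz', 'n', 'bsaemy']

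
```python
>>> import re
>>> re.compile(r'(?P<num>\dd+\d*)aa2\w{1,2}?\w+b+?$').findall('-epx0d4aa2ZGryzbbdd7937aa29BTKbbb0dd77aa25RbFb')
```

['0d4']

This matches a digit, then one or more of the literal 'd', then zero or more of a digit (captured as 'num'); then the literal 'aa2', then 1 to 2 of a word character (lazy), then one or more of a word character; then one or more of a literal 'b' (lazy); then anchored at the end.
Walking the string: at [4:46] match '0d4aa2ZGryzbbdd7937aa29BTKbbb0dd77aa25RbFb', group 1 = '0d4'.
`findall` collects group 1 from the one match (1 total).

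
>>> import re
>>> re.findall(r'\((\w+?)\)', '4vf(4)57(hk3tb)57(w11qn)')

Walking the string: at [3:6] match '(4)', group 1 = '4'; at [8:15] match '(hk3tb)', group 1 = 'hk3tb'; at [17:24] match '(w11qn)', group 1 = 'w11qn'.
`findall` collects group 1 from each match (3 total).

['4', 'hk3tb', 'w11qn']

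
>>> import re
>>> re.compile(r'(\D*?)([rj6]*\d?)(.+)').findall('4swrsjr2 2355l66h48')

Pattern: zero or more of a non-digit (lazy) (captured); then zero or more of one of [rj6], then optionally a digit (captured); then one or more of any character (captured).
Multiple groups make `findall` return tuples — one 3-tuple for the one match.

[('', '4', 'swrsjr2 2355l66h48')]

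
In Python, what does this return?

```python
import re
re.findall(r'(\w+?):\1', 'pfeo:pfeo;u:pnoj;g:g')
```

['pfeo', 'g']

The backreference `\1` re-matches whatever the first group consumed, character for character.
Walking the string: at [0:9] match 'pfeo:pfeo', group 1 = 'pfeo'; at [17:20] match 'g:g', group 1 = 'g'.
With a single group, `findall` returns only what that group captured — 2 items.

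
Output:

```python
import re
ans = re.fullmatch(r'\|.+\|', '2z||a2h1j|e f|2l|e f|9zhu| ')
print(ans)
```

`re.fullmatch` is like wrapping the pattern in `^…$` (in single-line mode).
Here the string isn't matched end-to-end, so the call returns None.

None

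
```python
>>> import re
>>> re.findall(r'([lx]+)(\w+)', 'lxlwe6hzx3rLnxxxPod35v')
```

`findall` packs the 2 group values into a tuple for every match.

[('lxl', 'we6hzx3rLnxxxPod35v')]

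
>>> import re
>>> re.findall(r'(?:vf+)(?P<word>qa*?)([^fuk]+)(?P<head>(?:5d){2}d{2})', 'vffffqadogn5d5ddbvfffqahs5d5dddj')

The pattern matches the literal 'v', then one or more of the literal 'f' (non-capturing group); then the literal 'q', then zero or more of a literal 'a' (lazy) (captured as 'word'); then one or more of any character except [fuk] (captured); then the literal '5d' repeated 2 times, then exactly 2 of the literal 'd' (captured as 'head').
Because the quantifier is non-greedy, it stops expanding at the earliest point where the rest of the pattern can succeed.
Matches: at [17:31] match 'vfffqahs5d5ddd', groups = ('q', 'ahs', '5d5ddd').
3 groups means the one result is a tuple of 3 captured strings — 1 here.

[('q', 'ahs', '5d5ddd')]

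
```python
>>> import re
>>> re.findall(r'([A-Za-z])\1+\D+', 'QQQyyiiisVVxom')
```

`\1` has to match the exact text group 1 already captured.
Walking the string: at [0:14] match 'QQQyyiiisVVxom', group 1 = 'Q'.
With a single group, `findall` returns only what that group captured — 1 item.

['Q']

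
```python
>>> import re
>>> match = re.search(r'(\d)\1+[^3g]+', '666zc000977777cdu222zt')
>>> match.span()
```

(0, 22)

A backreference is literal: `\1` must see the identical characters the first group matched.
`search` walks the string left to right and returns the first match it finds.
The match spans [0:22] → '666zc000977777cdu222zt'.
Captured: group 1 = '6'.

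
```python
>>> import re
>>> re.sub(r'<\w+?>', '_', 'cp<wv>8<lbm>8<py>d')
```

'cp_8_8_d'

Matches: at [2:6] → '<wv>'; at [7:12] → '<lbm>'; at [13:17] → '<py>'.
`sub` substitutes '_' at each match site.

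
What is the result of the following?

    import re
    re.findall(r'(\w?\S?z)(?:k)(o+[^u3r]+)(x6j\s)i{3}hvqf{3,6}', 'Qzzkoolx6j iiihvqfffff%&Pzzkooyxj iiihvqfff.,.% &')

[('Qzz', 'ool', 'x6j ')]

With 3 capturing groups, `findall` returns a 3-tuple per match.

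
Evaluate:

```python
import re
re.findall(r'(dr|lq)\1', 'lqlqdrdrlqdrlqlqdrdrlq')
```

['lq', 'dr', 'lq', 'dr']

The backreference `\1` re-matches whatever the first group consumed, character for character.
Walking the string: at [0:4] match 'lqlq', group 1 = 'lq'; at [4:8] match 'drdr', group 1 = 'dr'; at [12:16] match 'lqlq', group 1 = 'lq'; at [16:20] match 'drdr', group 1 = 'dr'.
One capturing group, so `findall` returns just the captured substring from each match — 4 in all.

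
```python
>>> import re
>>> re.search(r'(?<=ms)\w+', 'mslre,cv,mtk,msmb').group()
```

'lre'

The lookaround is zero-width — it requires the adjacent text to match without consuming it, so the asserted text isn't part of the match.
`re.search` scans for the first position where the pattern succeeds.
The match spans [2:5] → 'lre'.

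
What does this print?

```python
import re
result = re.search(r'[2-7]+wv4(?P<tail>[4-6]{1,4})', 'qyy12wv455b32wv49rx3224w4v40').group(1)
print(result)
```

Pattern: one or more of a character in [2-7], then the literal 'wv4'; then 1 to 4 of a character in [4-6] (captured as 'tail').
`re.search` scans for the first position where the pattern succeeds.
The match spans [4:10] → '2wv455'.
Captured: group 1 = '55'.

55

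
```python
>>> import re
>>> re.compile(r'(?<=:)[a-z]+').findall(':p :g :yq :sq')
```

The lookaround is zero-width — it requires the adjacent text to match without consuming it, so the asserted text isn't part of the match.
`findall` yields the raw match text (4 of them) because the pattern has no groups.

['p', 'g', 'yq', 'sq']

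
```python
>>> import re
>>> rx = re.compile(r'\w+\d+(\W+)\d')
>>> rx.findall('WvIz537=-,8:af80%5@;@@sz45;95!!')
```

This matches one or more of a word character, then one or more of a digit; then one or more of a non-word character (captured); then a digit.
Matches: at [0:11] match 'WvIz537=-,8', group 1 = '=-,'; at [12:18] match 'af80%5', group 1 = '%'; at [22:28] match 'sz45;9', group 1 = ';'.
Because there's exactly one group, `findall` drops the full match and keeps group 1 from each hit.

['=-,', '%', ';']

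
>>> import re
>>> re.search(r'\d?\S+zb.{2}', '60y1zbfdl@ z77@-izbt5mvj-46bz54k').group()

'60y1zbfd'

The pattern matches optionally a digit, then one or more of a non-whitespace character; then the literal 'zb', then exactly 2 of any character.
`re.search` scans for the first position where the pattern succeeds.
The match spans [0:8] → '60y1zbfd'.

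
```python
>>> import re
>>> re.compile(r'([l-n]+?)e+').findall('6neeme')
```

The pattern matches one or more of a character in [l-n] (lazy) (captured); then one or more of a literal 'e'.
Matches: at [1:4] match 'nee', group 1 = 'n'; at [4:6] match 'me', group 1 = 'm'.
Because there's exactly one group, `findall` drops the full match and keeps group 1 from each hit.

['n', 'm']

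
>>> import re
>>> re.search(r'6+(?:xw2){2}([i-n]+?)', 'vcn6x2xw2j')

None

The pattern matches one or more of a literal '6', then the literal 'xw2' repeated 2 times; then one or more of a character in [i-n] (lazy) (captured).
`re.search` tries every starting position until one works.
Here the pattern never matches, so the call returns None.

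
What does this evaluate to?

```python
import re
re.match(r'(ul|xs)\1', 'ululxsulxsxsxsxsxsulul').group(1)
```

'ul'

After group 1 captures some text, `\1` only succeeds where that same text appears again.
`re.match` won't scan ahead — the pattern has to work from the very first character.
The match spans [0:4] → 'ulul'.
Captured: group 1 = 'ul'.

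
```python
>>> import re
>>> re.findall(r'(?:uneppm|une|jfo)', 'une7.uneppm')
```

['une', 'uneppm']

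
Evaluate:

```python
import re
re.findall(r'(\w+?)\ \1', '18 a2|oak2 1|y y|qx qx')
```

A backreference is literal: `\1` must see the identical characters the first group matched.
Scanning left to right: at [13:16] match 'y y', group 1 = 'y'; at [17:22] match 'qx qx', group 1 = 'qx'.
With a single group, `findall` returns only what that group captured — 2 items.

['y', 'qx']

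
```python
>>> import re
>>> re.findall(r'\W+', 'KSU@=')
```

['@=']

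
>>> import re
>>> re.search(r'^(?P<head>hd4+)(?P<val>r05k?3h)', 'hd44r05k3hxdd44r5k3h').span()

(0, 10)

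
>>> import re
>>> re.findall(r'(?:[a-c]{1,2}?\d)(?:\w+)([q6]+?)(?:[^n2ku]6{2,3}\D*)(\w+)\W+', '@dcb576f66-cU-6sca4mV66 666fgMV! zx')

[('6', '6sca4mV66')]

With 2 capturing groups, `findall` returns a 2-tuple per match.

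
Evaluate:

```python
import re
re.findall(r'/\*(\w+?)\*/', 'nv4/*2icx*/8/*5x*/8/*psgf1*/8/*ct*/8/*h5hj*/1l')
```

['2icx', '5x', 'psgf1', 'ct', 'h5hj']

`findall` collects group 1 from each match (5 total).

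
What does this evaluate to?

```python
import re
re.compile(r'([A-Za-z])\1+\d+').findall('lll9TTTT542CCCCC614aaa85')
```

['l', 'T', 'C', 'a']

After group 1 captures some text, `\1` only succeeds where that same text appears again.
Scanning left to right: at [0:4] match 'lll9', group 1 = 'l'; at [4:11] match 'TTTT542', group 1 = 'T'; at [11:19] match 'CCCCC614', group 1 = 'C'; at [19:24] match 'aaa85', group 1 = 'a'.
`findall` collects group 1 from each match (4 total).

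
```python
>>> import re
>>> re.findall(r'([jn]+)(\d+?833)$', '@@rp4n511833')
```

[('n', '511833')]

Pattern: one or more of one of [jn] (captured); then one or more of a digit (lazy), then the literal '8', then the literal '33' (captured); then anchored at the end.
Multiple groups make `findall` return tuples — one 2-tuple for the one match.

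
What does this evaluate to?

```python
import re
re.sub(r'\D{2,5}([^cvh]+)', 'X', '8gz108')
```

Each match is replaced by 'X'.

'8X'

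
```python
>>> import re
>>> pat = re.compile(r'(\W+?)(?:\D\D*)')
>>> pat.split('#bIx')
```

['', '#', '']

The pattern matches one or more of a non-word character (lazy) (captured); then a non-digit, then zero or more of a non-digit (non-capturing group).
Matches to split on: at [0:4] → '#bIx'.
Because the pattern has a capturing group, `split` also inserts each captured text between the pieces.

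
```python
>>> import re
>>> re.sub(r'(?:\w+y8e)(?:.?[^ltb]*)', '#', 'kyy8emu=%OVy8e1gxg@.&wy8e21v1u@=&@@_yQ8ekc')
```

'#'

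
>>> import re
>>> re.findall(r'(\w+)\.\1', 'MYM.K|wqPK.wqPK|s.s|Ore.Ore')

['wqPK', 's', 'Ore']

`\1` is not a pattern — it's the concrete string captured by group 1, re-applied verbatim.
Because there's exactly one group, `findall` drops the full match and keeps group 1 from each hit.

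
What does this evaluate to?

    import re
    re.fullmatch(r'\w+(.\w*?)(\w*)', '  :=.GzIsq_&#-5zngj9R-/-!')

None

The pattern matches one or more of a word character; then any character, then zero or more of a word character (lazy) (captured); then zero or more of a word character (captured).
For `fullmatch`, every character of the input must be accounted for by the pattern.
Here the string isn't matched end-to-end, so the call returns None.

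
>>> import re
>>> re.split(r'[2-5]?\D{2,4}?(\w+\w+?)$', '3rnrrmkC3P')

['', 'rrmkC3P', '']

Pattern: optionally a character in [2-5]; then 2 to 4 of a non-digit (lazy); then one or more of a word character, then one or more of a word character (lazy) (captured); then anchored at the end.
Matches to split on: at [0:10] → '3rnrrmkC3P'.
`re.split` interleaves the captured-group text with the surrounding fragments.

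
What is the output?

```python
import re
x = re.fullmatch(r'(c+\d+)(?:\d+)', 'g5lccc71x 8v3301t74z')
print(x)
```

Pattern: one or more of a literal 'c', then one or more of a digit (captured); then one or more of a digit (non-capturing group).
`fullmatch` succeeds only if the pattern covers the string from start to end.
Here the pattern can't cover the whole string, so the call returns None.

None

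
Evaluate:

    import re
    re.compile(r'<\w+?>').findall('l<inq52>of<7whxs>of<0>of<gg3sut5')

['<inq52>', '<7whxs>', '<0>']

Matches: at [1:8] → '<inq52>'; at [10:17] → '<7whxs>'; at [19:22] → '<0>'.
Since nothing is captured, `findall` lists the 3 matched substrings directly.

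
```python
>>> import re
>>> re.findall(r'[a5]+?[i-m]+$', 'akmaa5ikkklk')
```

['aa5ikkklk']

With no groups in the pattern, `findall` gives back each whole match — 1 here.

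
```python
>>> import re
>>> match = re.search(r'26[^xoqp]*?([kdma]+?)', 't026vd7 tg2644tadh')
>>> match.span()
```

Pattern: the literal '26', then zero or more of any character except [xoqp] (lazy); then one or more of one of [kdma] (lazy) (captured).
The match spans [2:6] → '26vd'.

(2, 6)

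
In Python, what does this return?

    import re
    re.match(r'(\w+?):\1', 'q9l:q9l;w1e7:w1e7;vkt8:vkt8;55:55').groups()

A backreference is literal: `\1` must see the identical characters the first group matched.
`re.match` only tries the pattern at the start of the string.
The match spans [0:7] → 'q9l:q9l'.
Captured: group 1 = 'q9l'.

('q9l',)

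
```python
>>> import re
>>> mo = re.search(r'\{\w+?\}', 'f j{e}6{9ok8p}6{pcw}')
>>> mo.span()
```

(3, 6)

`search` walks the string left to right and returns the first match it finds.
The match spans [3:6] → '{e}'.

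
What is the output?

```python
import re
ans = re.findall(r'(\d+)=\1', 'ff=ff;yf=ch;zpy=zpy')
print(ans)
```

[]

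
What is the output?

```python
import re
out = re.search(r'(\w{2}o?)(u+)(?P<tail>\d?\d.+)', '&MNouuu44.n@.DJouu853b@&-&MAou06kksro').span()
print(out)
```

(1, 37)

The match spans [1:37] → 'MNouuu44.n@.DJouu853b@&-&MAou06kksro'.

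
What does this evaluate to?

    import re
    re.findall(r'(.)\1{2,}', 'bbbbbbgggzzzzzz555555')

['b', 'g', 'z', '5']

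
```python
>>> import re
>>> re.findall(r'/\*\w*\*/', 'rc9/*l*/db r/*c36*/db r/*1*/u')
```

['/*l*/', '/*c36*/', '/*1*/']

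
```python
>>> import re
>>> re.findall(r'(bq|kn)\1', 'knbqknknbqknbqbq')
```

A backreference is literal: `\1` must see the identical characters the first group matched.
With a single group, `findall` returns only what that group captured — 2 items.

['kn', 'bq']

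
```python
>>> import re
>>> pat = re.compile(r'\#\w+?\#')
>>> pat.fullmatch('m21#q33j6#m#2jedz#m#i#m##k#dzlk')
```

None

`re.fullmatch` is like wrapping the pattern in `^…$` (in single-line mode).
Here the string isn't matched end-to-end, so the call returns None.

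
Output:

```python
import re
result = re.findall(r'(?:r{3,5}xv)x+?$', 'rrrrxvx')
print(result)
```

['rrrrxvx']

`findall` yields the raw match text (1 of them) because the pattern has no groups.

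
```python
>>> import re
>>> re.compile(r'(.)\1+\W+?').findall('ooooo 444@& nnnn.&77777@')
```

The backreference `\1` re-matches whatever the first group consumed, character for character.
Matches: at [0:6] match 'ooooo ', group 1 = 'o'; at [6:10] match '444@', group 1 = '4'; at [12:17] match 'nnnn.', group 1 = 'n'; at [18:24] match '77777@', group 1 = '7'.
Because there's exactly one group, `findall` drops the full match and keeps group 1 from each hit.

['o', '4', 'n', '7']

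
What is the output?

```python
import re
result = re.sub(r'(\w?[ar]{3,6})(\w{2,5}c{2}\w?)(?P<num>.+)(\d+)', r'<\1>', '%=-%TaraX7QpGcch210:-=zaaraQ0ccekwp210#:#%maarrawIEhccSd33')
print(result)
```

%=-%<Tara>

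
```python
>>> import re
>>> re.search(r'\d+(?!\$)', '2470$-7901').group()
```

'247'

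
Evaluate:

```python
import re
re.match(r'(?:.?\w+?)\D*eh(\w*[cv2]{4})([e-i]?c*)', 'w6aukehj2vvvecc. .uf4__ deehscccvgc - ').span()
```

`re.match` won't scan ahead — the pattern has to work from the very first character.
The match spans [0:15] → 'w6aukehj2vvvecc'.

(0, 15)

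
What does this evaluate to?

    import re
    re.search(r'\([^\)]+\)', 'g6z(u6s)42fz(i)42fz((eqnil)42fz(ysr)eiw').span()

(3, 8)

`re.search` scans for the first position where the pattern succeeds.
The match spans [3:8] → '(u6s)'.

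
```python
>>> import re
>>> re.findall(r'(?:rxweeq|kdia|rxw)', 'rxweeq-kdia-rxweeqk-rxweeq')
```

['rxweeq', 'kdia', 'rxweeq', 'rxweeq']

Branches in `(...|...)` are attempted left-to-right; the first branch that allows the whole pattern to succeed is taken.
Scanning left to right: at [0:6] → 'rxweeq'; at [7:11] → 'kdia'; at [12:18] → 'rxweeq'; at [20:26] → 'rxweeq'.
With no groups in the pattern, `findall` gives back each whole match — 4 here.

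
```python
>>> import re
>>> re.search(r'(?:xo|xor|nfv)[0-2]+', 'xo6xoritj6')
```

Here no position works, so the call returns None.

None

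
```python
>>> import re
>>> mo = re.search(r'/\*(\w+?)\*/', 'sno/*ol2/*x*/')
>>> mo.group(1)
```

`re.search` scans for the first position where the pattern succeeds.
The match spans [8:13] → '/*x*/'.
Captured: group 1 = 'x'.

'x'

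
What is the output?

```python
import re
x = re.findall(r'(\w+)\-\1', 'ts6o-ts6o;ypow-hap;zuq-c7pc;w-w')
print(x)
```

After group 1 captures some text, `\1` only succeeds where that same text appears again.
With a single group, `findall` returns only what that group captured — 2 items.

['ts6o', 'w']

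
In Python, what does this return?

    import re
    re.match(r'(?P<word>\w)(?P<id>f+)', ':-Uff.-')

None

With `match`, the pattern is implicitly anchored at the beginning.
Here the string doesn't start with a match, so the call returns None.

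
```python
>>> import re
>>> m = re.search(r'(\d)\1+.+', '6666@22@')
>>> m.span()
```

(0, 8)

The backreference `\1` re-matches whatever the first group consumed, character for character.
The match spans [0:8] → '6666@22@'.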